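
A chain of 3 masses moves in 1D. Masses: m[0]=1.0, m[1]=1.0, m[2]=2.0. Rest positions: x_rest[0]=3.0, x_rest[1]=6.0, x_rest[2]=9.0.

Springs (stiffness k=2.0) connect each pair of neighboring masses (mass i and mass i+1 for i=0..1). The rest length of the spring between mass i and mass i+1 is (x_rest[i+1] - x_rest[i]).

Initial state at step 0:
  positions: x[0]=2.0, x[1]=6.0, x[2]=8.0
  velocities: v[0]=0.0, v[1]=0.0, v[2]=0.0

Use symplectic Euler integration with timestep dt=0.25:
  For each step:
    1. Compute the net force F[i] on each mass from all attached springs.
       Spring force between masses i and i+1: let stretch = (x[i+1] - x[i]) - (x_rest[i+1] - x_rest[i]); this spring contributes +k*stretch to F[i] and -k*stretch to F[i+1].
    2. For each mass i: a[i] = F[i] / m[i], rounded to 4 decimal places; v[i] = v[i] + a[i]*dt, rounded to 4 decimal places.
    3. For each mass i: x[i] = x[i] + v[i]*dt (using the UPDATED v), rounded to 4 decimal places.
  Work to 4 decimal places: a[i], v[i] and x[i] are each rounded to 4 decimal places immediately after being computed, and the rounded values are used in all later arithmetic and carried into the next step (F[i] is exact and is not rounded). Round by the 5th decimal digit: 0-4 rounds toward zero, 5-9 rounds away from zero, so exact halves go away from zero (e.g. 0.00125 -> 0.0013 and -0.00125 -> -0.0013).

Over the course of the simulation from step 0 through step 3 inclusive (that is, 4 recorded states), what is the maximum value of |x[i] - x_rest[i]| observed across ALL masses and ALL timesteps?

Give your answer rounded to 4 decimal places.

Step 0: x=[2.0000 6.0000 8.0000] v=[0.0000 0.0000 0.0000]
Step 1: x=[2.1250 5.7500 8.0625] v=[0.5000 -1.0000 0.2500]
Step 2: x=[2.3281 5.3359 8.1680] v=[0.8125 -1.6563 0.4219]
Step 3: x=[2.5322 4.8999 8.2840] v=[0.8164 -1.7442 0.4639]
Max displacement = 1.1001

Answer: 1.1001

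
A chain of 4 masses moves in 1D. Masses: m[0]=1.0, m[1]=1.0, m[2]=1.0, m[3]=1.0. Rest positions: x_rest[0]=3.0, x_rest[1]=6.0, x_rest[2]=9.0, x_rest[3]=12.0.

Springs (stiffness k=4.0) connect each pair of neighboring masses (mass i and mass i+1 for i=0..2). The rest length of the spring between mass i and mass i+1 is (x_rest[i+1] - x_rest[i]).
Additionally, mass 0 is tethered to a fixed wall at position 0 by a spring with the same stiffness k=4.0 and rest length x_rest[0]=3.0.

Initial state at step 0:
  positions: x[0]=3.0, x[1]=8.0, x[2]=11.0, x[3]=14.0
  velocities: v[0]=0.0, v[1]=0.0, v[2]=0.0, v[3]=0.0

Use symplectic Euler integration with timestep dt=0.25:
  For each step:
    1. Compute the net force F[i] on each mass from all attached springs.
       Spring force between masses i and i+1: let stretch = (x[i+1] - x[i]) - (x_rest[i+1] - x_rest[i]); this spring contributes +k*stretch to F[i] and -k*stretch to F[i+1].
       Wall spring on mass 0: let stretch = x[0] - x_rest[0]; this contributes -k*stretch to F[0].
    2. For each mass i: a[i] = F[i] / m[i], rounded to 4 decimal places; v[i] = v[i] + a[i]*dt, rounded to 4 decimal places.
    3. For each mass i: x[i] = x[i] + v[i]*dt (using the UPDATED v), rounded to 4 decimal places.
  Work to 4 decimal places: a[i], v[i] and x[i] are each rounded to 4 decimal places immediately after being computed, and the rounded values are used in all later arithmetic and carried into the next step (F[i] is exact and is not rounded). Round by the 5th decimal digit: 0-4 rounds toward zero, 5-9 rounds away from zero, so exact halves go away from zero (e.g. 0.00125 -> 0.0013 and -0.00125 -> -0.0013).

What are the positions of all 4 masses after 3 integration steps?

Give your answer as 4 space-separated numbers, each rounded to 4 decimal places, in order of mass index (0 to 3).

Step 0: x=[3.0000 8.0000 11.0000 14.0000] v=[0.0000 0.0000 0.0000 0.0000]
Step 1: x=[3.5000 7.5000 11.0000 14.0000] v=[2.0000 -2.0000 0.0000 0.0000]
Step 2: x=[4.1250 6.8750 10.8750 14.0000] v=[2.5000 -2.5000 -0.5000 0.0000]
Step 3: x=[4.4063 6.5625 10.5313 13.9688] v=[1.1250 -1.2500 -1.3750 -0.1250]

Answer: 4.4063 6.5625 10.5313 13.9688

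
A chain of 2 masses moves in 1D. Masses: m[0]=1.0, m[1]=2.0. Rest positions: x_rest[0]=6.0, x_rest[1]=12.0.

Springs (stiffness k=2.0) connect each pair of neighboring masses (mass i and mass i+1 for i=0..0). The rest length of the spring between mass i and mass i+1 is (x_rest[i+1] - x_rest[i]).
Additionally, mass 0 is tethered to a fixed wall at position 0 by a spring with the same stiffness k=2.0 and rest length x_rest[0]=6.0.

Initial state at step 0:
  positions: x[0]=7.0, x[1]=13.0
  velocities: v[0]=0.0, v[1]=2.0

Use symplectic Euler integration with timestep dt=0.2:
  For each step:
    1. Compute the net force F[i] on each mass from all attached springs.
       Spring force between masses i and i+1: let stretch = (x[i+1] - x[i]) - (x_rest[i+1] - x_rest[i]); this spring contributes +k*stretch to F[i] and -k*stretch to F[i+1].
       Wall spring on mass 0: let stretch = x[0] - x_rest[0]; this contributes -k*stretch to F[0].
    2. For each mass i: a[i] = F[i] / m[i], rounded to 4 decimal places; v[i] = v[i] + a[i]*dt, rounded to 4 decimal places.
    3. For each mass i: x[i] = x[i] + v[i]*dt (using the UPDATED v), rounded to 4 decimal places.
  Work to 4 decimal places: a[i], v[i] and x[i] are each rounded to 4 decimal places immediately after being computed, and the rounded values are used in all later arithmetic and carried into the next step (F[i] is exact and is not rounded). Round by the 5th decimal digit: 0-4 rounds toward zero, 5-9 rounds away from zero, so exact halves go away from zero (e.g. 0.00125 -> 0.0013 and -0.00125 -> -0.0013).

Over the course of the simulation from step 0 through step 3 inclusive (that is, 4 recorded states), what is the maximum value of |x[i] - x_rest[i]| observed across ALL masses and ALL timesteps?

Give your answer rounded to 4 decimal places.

Answer: 2.1226

Derivation:
Step 0: x=[7.0000 13.0000] v=[0.0000 2.0000]
Step 1: x=[6.9200 13.4000] v=[-0.4000 2.0000]
Step 2: x=[6.8048 13.7808] v=[-0.5760 1.9040]
Step 3: x=[6.7033 14.1226] v=[-0.5075 1.7088]
Max displacement = 2.1226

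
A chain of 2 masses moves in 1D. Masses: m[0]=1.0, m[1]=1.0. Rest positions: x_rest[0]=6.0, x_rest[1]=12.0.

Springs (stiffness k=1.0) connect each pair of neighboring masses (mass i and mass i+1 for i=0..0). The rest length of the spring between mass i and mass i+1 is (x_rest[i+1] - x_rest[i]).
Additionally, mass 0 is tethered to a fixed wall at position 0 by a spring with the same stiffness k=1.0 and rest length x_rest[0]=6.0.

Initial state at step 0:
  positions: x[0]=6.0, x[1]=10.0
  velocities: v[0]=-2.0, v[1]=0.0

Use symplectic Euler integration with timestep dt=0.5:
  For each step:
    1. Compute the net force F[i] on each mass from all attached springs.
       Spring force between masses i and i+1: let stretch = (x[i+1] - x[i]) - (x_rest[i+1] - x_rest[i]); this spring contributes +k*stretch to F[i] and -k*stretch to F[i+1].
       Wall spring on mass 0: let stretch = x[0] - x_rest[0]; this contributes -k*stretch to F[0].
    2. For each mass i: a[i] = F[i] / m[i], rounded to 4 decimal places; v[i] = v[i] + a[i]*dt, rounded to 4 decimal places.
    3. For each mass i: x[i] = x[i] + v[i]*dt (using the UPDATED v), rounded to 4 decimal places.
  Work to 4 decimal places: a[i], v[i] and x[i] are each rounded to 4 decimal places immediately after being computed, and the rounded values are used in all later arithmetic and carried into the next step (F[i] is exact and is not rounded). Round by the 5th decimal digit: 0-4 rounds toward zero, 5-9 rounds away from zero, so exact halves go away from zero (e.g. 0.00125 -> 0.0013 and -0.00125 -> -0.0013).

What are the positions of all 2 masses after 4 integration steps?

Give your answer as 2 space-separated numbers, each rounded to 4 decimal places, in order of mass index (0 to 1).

Step 0: x=[6.0000 10.0000] v=[-2.0000 0.0000]
Step 1: x=[4.5000 10.5000] v=[-3.0000 1.0000]
Step 2: x=[3.3750 11.0000] v=[-2.2500 1.0000]
Step 3: x=[3.3125 11.0938] v=[-0.1250 0.1875]
Step 4: x=[4.3672 10.7422] v=[2.1094 -0.7032]

Answer: 4.3672 10.7422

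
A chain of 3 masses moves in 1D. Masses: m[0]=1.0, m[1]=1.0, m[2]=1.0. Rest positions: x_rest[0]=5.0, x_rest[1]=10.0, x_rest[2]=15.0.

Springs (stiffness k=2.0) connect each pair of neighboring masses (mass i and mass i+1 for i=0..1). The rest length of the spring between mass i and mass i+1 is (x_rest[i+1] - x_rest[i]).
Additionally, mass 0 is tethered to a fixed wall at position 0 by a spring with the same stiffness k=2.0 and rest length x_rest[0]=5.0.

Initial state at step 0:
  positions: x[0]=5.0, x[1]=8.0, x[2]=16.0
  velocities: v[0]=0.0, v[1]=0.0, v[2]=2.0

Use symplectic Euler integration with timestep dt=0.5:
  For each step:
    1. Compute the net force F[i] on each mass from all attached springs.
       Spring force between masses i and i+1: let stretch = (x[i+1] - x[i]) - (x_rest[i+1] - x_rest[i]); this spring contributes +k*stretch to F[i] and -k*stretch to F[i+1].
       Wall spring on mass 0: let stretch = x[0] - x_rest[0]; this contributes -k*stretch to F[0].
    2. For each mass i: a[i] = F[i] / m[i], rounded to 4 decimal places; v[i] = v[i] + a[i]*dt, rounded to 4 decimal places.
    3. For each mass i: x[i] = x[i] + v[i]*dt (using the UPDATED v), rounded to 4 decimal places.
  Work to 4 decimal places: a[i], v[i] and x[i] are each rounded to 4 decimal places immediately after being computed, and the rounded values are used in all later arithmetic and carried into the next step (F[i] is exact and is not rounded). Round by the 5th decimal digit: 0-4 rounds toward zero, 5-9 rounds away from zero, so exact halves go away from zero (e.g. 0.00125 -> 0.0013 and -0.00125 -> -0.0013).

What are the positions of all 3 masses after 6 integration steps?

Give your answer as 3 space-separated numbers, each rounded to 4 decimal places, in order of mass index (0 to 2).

Answer: 4.1719 12.5313 16.6719

Derivation:
Step 0: x=[5.0000 8.0000 16.0000] v=[0.0000 0.0000 2.0000]
Step 1: x=[4.0000 10.5000 15.5000] v=[-2.0000 5.0000 -1.0000]
Step 2: x=[4.2500 12.2500 15.0000] v=[0.5000 3.5000 -1.0000]
Step 3: x=[6.3750 11.3750 15.6250] v=[4.2500 -1.7500 1.2500]
Step 4: x=[7.8125 10.1250 16.6250] v=[2.8750 -2.5000 2.0000]
Step 5: x=[6.5000 10.9688 16.8750] v=[-2.6250 1.6875 0.5000]
Step 6: x=[4.1719 12.5313 16.6719] v=[-4.6562 3.1249 -0.4062]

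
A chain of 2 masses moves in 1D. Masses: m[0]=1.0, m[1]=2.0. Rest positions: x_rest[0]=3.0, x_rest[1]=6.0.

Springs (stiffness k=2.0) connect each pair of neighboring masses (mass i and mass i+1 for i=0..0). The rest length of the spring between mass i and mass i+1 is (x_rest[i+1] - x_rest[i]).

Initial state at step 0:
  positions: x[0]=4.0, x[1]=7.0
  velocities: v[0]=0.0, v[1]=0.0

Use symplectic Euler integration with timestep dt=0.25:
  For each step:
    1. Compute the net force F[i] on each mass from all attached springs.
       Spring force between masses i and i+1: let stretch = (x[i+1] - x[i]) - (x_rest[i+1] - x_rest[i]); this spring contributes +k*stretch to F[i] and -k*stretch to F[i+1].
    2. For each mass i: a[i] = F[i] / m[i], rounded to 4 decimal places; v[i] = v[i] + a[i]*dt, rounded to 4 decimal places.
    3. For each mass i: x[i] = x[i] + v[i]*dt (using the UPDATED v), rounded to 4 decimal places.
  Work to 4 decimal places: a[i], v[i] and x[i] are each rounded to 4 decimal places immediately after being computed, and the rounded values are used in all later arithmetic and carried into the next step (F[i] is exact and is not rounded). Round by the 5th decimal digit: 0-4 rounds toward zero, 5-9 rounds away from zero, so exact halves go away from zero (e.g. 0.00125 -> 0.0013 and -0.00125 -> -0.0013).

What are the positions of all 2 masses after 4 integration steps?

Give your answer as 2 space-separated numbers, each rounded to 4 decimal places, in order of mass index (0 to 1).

Answer: 4.0000 7.0000

Derivation:
Step 0: x=[4.0000 7.0000] v=[0.0000 0.0000]
Step 1: x=[4.0000 7.0000] v=[0.0000 0.0000]
Step 2: x=[4.0000 7.0000] v=[0.0000 0.0000]
Step 3: x=[4.0000 7.0000] v=[0.0000 0.0000]
Step 4: x=[4.0000 7.0000] v=[0.0000 0.0000]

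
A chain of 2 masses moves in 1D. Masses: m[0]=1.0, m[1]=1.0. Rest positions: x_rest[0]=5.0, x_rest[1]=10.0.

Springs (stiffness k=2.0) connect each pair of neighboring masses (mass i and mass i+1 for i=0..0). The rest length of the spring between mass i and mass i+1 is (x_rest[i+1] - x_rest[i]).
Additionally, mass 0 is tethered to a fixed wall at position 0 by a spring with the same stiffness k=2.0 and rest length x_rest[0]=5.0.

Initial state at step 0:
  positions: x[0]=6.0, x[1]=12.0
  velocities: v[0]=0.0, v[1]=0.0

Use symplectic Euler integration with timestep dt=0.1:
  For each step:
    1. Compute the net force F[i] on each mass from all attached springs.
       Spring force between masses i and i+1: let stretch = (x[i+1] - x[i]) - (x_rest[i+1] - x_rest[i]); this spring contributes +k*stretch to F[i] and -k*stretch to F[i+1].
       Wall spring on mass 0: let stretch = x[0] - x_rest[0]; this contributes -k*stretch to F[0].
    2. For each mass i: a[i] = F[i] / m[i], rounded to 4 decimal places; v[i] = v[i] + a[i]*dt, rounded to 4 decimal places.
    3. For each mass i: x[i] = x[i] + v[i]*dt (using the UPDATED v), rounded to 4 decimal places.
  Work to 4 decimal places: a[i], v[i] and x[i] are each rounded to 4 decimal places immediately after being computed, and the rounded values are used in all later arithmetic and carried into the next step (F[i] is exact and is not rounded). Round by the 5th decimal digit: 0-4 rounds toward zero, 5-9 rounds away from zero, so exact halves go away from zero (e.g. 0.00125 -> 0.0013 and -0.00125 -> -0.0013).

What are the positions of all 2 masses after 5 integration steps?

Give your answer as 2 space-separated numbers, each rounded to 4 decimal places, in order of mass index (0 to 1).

Step 0: x=[6.0000 12.0000] v=[0.0000 0.0000]
Step 1: x=[6.0000 11.9800] v=[0.0000 -0.2000]
Step 2: x=[5.9996 11.9404] v=[-0.0040 -0.3960]
Step 3: x=[5.9980 11.8820] v=[-0.0158 -0.5842]
Step 4: x=[5.9941 11.8059] v=[-0.0386 -0.7610]
Step 5: x=[5.9866 11.7136] v=[-0.0751 -0.9234]

Answer: 5.9866 11.7136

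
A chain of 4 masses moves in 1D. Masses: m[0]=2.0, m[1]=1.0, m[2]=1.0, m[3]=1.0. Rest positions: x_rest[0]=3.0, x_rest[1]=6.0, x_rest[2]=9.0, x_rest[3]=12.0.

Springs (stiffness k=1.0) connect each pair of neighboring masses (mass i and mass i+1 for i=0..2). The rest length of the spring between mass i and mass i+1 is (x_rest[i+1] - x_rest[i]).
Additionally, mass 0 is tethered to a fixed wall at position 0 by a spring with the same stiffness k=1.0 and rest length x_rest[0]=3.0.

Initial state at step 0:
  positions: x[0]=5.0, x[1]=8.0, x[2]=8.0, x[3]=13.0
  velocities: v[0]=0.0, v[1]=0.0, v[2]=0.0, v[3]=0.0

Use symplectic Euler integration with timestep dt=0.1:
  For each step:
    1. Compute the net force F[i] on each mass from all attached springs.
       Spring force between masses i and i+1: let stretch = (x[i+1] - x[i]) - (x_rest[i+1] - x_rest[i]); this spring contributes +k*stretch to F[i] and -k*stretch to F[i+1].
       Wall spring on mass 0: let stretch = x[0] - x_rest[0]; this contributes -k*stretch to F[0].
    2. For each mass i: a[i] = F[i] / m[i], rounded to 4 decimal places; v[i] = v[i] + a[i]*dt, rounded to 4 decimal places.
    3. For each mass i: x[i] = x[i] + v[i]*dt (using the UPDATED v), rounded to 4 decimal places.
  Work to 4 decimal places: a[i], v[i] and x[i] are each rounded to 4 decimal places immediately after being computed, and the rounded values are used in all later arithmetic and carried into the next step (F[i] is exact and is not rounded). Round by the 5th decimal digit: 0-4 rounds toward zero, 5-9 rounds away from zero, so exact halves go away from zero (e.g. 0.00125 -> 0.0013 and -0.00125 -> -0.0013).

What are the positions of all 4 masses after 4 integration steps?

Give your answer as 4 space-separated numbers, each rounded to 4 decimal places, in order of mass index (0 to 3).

Step 0: x=[5.0000 8.0000 8.0000 13.0000] v=[0.0000 0.0000 0.0000 0.0000]
Step 1: x=[4.9900 7.9700 8.0500 12.9800] v=[-0.1000 -0.3000 0.5000 -0.2000]
Step 2: x=[4.9700 7.9110 8.1485 12.9407] v=[-0.2005 -0.5900 0.9850 -0.3930]
Step 3: x=[4.9398 7.8250 8.2926 12.8835] v=[-0.3020 -0.8604 1.4405 -0.5722]
Step 4: x=[4.8993 7.7148 8.4779 12.8104] v=[-0.4047 -1.1022 1.8528 -0.7313]

Answer: 4.8993 7.7148 8.4779 12.8104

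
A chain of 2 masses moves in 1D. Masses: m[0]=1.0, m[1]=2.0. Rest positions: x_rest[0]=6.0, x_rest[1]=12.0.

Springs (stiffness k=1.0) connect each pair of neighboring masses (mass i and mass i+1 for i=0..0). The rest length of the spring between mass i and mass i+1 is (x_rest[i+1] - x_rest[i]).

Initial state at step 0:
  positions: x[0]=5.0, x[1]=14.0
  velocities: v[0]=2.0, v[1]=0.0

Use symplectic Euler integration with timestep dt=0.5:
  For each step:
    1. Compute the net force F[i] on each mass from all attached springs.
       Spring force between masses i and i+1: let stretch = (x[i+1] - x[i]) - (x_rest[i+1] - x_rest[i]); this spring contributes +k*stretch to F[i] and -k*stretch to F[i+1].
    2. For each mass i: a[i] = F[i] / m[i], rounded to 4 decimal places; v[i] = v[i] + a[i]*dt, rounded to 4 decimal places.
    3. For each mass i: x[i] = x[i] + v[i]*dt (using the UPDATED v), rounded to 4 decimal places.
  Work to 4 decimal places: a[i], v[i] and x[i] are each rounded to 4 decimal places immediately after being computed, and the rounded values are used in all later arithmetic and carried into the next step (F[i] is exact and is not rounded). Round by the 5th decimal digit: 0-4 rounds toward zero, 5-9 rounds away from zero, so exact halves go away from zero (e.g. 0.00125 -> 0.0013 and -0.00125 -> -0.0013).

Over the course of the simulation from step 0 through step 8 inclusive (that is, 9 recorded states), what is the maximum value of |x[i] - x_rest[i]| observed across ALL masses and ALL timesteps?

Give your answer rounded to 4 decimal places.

Answer: 5.0074

Derivation:
Step 0: x=[5.0000 14.0000] v=[2.0000 0.0000]
Step 1: x=[6.7500 13.6250] v=[3.5000 -0.7500]
Step 2: x=[8.7188 13.1406] v=[3.9375 -0.9688]
Step 3: x=[10.2930 12.8535] v=[3.1484 -0.5743]
Step 4: x=[11.0074 12.9963] v=[1.4287 0.2856]
Step 5: x=[10.7190 13.6405] v=[-0.5769 1.2884]
Step 6: x=[9.6609 14.6696] v=[-2.1162 2.0581]
Step 7: x=[8.3550 15.8226] v=[-2.6119 2.3060]
Step 8: x=[7.4160 16.7922] v=[-1.8781 1.9391]
Max displacement = 5.0074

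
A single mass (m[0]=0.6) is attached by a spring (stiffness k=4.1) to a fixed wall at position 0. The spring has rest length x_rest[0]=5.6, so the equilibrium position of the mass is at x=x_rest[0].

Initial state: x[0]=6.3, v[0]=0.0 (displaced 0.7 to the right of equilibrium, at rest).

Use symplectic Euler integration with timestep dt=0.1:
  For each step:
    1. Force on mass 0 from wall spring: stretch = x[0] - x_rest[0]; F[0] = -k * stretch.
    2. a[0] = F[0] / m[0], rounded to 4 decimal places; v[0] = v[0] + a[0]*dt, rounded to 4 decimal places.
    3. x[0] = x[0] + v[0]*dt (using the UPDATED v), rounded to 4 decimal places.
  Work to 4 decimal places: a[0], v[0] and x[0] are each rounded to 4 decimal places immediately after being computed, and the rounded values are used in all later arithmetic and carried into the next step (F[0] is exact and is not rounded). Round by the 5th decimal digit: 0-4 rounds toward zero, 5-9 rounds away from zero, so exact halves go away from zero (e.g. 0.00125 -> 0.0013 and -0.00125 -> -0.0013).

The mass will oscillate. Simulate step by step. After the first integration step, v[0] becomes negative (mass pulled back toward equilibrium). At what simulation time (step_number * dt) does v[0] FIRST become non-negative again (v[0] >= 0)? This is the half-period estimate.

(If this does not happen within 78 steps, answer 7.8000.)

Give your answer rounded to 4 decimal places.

Step 0: x=[6.3000] v=[0.0000]
Step 1: x=[6.2522] v=[-0.4783]
Step 2: x=[6.1598] v=[-0.9240]
Step 3: x=[6.0292] v=[-1.3065]
Step 4: x=[5.8692] v=[-1.5998]
Step 5: x=[5.6908] v=[-1.7838]
Step 6: x=[5.5062] v=[-1.8459]
Step 7: x=[5.3280] v=[-1.7818]
Step 8: x=[5.1684] v=[-1.5959]
Step 9: x=[5.0383] v=[-1.3010]
Step 10: x=[4.9466] v=[-0.9172]
Step 11: x=[4.8995] v=[-0.4707]
Step 12: x=[4.9003] v=[0.0080]
First v>=0 after going negative at step 12, time=1.2000

Answer: 1.2000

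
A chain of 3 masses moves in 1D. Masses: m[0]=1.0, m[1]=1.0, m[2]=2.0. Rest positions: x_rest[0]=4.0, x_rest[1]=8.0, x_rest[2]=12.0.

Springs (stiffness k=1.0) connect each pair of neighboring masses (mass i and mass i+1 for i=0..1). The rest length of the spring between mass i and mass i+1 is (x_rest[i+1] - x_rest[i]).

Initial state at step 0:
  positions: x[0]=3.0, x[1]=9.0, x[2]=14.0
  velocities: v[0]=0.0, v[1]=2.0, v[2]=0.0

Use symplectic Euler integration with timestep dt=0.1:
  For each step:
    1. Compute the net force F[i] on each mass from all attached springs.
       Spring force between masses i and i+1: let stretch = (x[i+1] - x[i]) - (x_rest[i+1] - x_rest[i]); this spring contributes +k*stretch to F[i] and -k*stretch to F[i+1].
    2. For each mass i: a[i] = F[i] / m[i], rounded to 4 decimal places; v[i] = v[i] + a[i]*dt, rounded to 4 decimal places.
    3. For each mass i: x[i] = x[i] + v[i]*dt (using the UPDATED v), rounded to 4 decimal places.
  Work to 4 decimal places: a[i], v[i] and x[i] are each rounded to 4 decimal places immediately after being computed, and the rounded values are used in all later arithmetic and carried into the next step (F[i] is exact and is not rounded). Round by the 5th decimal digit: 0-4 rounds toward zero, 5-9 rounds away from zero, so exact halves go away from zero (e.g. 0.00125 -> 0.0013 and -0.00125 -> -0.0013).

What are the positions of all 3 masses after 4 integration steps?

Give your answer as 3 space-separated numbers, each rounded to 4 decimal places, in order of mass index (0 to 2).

Answer: 3.2152 9.6659 13.9595

Derivation:
Step 0: x=[3.0000 9.0000 14.0000] v=[0.0000 2.0000 0.0000]
Step 1: x=[3.0200 9.1900 13.9950] v=[0.2000 1.9000 -0.0500]
Step 2: x=[3.0617 9.3664 13.9860] v=[0.4170 1.7635 -0.0903]
Step 3: x=[3.1265 9.5259 13.9739] v=[0.6475 1.5950 -0.1213]
Step 4: x=[3.2152 9.6659 13.9595] v=[0.8874 1.3999 -0.1437]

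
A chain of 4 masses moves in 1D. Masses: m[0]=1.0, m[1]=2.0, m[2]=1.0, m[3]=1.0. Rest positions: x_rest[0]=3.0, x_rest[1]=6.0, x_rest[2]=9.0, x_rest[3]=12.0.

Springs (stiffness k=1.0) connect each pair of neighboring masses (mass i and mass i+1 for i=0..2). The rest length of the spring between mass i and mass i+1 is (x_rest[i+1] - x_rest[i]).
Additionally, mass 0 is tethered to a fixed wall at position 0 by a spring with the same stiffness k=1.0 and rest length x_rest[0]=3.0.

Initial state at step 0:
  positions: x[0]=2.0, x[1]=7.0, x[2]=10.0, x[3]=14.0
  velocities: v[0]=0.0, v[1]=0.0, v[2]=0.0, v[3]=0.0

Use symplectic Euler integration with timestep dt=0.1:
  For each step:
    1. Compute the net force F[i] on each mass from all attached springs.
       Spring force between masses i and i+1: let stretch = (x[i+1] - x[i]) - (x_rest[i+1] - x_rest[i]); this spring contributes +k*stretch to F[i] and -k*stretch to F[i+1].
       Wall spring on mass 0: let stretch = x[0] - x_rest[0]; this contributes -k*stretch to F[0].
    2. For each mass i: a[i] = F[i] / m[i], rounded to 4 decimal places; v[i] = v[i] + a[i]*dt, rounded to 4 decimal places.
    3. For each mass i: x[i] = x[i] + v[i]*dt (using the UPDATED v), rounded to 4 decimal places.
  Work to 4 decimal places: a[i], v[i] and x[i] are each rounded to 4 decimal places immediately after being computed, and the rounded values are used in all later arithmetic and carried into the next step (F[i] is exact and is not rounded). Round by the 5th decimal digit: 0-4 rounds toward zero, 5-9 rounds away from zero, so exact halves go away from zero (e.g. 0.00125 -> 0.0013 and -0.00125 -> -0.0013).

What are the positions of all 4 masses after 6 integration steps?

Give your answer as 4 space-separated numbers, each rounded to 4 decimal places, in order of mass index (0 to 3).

Answer: 2.5824 6.8103 10.1831 13.8036

Derivation:
Step 0: x=[2.0000 7.0000 10.0000 14.0000] v=[0.0000 0.0000 0.0000 0.0000]
Step 1: x=[2.0300 6.9900 10.0100 13.9900] v=[0.3000 -0.1000 0.1000 -0.1000]
Step 2: x=[2.0893 6.9703 10.0296 13.9702] v=[0.5930 -0.1970 0.1960 -0.1980]
Step 3: x=[2.1765 6.9415 10.0580 13.9410] v=[0.8722 -0.2881 0.2841 -0.2921]
Step 4: x=[2.2896 6.9045 10.0941 13.9030] v=[1.1311 -0.3705 0.3608 -0.3804]
Step 5: x=[2.4260 6.8603 10.1364 13.8569] v=[1.3636 -0.4418 0.4227 -0.4613]
Step 6: x=[2.5824 6.8103 10.1831 13.8036] v=[1.5644 -0.4997 0.4671 -0.5334]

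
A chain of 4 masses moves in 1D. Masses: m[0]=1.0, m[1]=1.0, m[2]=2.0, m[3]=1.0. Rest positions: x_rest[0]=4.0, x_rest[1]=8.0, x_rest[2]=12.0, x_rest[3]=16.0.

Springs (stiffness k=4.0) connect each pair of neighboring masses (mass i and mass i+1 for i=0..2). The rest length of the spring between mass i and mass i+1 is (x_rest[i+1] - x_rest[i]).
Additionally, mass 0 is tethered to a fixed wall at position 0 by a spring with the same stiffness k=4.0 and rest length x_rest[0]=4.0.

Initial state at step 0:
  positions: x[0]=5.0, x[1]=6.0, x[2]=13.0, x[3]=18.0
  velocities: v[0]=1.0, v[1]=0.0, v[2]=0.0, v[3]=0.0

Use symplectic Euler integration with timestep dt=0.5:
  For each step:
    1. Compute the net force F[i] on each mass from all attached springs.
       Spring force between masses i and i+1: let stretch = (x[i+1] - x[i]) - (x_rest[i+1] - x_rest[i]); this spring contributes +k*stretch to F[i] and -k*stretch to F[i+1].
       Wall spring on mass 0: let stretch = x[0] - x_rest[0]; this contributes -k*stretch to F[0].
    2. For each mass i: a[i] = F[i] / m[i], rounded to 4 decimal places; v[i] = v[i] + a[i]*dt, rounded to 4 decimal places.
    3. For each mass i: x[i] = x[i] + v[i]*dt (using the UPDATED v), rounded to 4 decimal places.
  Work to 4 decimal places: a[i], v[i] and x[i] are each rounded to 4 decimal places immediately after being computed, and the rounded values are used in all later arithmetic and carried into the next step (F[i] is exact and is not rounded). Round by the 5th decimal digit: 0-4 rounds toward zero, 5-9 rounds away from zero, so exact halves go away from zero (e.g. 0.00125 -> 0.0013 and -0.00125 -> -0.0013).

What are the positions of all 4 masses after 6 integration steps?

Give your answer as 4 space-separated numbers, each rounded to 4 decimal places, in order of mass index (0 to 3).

Answer: 2.7500 6.7500 12.1250 16.5000

Derivation:
Step 0: x=[5.0000 6.0000 13.0000 18.0000] v=[1.0000 0.0000 0.0000 0.0000]
Step 1: x=[1.5000 12.0000 12.0000 17.0000] v=[-7.0000 12.0000 -2.0000 -2.0000]
Step 2: x=[7.0000 7.5000 13.5000 15.0000] v=[11.0000 -9.0000 3.0000 -4.0000]
Step 3: x=[6.0000 8.5000 12.7500 15.5000] v=[-2.0000 2.0000 -1.5000 1.0000]
Step 4: x=[1.5000 11.2500 11.2500 17.2500] v=[-9.0000 5.5000 -3.0000 3.5000]
Step 5: x=[5.2500 4.2500 12.7500 17.0000] v=[7.5000 -14.0000 3.0000 -0.5000]
Step 6: x=[2.7500 6.7500 12.1250 16.5000] v=[-5.0000 5.0000 -1.2500 -1.0000]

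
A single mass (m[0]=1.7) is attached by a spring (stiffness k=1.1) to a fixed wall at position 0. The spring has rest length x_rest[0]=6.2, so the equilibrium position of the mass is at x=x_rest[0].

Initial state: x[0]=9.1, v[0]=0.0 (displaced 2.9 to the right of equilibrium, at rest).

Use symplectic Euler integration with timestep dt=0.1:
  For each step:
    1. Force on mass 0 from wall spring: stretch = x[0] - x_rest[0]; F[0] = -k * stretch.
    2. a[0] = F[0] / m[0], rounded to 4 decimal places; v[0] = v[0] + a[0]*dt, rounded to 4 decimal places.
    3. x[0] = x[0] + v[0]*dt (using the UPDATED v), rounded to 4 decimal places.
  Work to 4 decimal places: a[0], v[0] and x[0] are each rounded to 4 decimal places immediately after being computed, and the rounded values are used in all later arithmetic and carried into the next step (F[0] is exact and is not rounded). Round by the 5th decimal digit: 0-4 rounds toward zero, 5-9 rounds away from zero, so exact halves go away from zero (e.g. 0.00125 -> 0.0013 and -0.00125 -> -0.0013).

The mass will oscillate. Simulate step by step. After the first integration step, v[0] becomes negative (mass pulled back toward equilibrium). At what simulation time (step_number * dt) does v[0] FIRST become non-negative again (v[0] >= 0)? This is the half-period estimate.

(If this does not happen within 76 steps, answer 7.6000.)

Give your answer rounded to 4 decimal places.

Answer: 4.0000

Derivation:
Step 0: x=[9.1000] v=[0.0000]
Step 1: x=[9.0812] v=[-0.1877]
Step 2: x=[9.0438] v=[-0.3741]
Step 3: x=[8.9880] v=[-0.5581]
Step 4: x=[8.9142] v=[-0.7385]
Step 5: x=[8.8228] v=[-0.9141]
Step 6: x=[8.7144] v=[-1.0838]
Step 7: x=[8.5898] v=[-1.2465]
Step 8: x=[8.4497] v=[-1.4011]
Step 9: x=[8.2950] v=[-1.5467]
Step 10: x=[8.1268] v=[-1.6823]
Step 11: x=[7.9461] v=[-1.8070]
Step 12: x=[7.7541] v=[-1.9200]
Step 13: x=[7.5520] v=[-2.0206]
Step 14: x=[7.3412] v=[-2.1081]
Step 15: x=[7.1230] v=[-2.1819]
Step 16: x=[6.8988] v=[-2.2416]
Step 17: x=[6.6701] v=[-2.2868]
Step 18: x=[6.4384] v=[-2.3172]
Step 19: x=[6.2051] v=[-2.3326]
Step 20: x=[5.9718] v=[-2.3329]
Step 21: x=[5.7400] v=[-2.3181]
Step 22: x=[5.5112] v=[-2.2883]
Step 23: x=[5.2868] v=[-2.2437]
Step 24: x=[5.0683] v=[-2.1846]
Step 25: x=[4.8572] v=[-2.1114]
Step 26: x=[4.6548] v=[-2.0245]
Step 27: x=[4.4624] v=[-1.9245]
Step 28: x=[4.2812] v=[-1.8121]
Step 29: x=[4.1124] v=[-1.6879]
Step 30: x=[3.9571] v=[-1.5528]
Step 31: x=[3.8163] v=[-1.4077]
Step 32: x=[3.6910] v=[-1.2535]
Step 33: x=[3.5819] v=[-1.0912]
Step 34: x=[3.4897] v=[-0.9218]
Step 35: x=[3.4151] v=[-0.7464]
Step 36: x=[3.3585] v=[-0.5662]
Step 37: x=[3.3203] v=[-0.3823]
Step 38: x=[3.3007] v=[-0.1960]
Step 39: x=[3.2999] v=[-0.0084]
Step 40: x=[3.3178] v=[0.1793]
First v>=0 after going negative at step 40, time=4.0000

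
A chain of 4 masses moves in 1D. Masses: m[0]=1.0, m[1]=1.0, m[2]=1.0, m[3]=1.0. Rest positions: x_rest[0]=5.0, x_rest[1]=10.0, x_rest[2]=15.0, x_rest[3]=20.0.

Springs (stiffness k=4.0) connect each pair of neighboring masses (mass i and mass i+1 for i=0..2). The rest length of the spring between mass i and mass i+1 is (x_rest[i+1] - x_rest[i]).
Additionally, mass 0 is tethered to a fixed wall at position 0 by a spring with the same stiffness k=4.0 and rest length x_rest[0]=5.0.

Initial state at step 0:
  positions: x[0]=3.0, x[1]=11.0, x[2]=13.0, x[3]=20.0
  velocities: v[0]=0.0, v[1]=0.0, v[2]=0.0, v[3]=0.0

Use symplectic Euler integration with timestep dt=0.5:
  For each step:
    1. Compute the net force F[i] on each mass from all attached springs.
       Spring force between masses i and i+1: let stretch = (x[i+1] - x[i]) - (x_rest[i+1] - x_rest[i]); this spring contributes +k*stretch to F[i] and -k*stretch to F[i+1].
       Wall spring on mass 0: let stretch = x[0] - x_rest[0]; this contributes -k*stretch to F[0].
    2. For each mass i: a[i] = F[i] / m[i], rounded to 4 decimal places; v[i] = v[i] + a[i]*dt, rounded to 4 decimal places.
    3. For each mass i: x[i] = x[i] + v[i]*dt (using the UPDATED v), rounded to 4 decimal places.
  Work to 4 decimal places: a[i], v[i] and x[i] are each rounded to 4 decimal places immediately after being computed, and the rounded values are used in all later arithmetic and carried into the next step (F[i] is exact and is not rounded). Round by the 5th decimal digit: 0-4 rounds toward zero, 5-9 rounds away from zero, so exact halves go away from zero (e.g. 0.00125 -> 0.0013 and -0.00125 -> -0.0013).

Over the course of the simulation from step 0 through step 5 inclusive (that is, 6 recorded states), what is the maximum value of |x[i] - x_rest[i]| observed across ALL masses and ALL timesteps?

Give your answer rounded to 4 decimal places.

Answer: 5.0000

Derivation:
Step 0: x=[3.0000 11.0000 13.0000 20.0000] v=[0.0000 0.0000 0.0000 0.0000]
Step 1: x=[8.0000 5.0000 18.0000 18.0000] v=[10.0000 -12.0000 10.0000 -4.0000]
Step 2: x=[2.0000 15.0000 10.0000 21.0000] v=[-12.0000 20.0000 -16.0000 6.0000]
Step 3: x=[7.0000 7.0000 18.0000 18.0000] v=[10.0000 -16.0000 16.0000 -6.0000]
Step 4: x=[5.0000 10.0000 15.0000 20.0000] v=[-4.0000 6.0000 -6.0000 4.0000]
Step 5: x=[3.0000 13.0000 12.0000 22.0000] v=[-4.0000 6.0000 -6.0000 4.0000]
Max displacement = 5.0000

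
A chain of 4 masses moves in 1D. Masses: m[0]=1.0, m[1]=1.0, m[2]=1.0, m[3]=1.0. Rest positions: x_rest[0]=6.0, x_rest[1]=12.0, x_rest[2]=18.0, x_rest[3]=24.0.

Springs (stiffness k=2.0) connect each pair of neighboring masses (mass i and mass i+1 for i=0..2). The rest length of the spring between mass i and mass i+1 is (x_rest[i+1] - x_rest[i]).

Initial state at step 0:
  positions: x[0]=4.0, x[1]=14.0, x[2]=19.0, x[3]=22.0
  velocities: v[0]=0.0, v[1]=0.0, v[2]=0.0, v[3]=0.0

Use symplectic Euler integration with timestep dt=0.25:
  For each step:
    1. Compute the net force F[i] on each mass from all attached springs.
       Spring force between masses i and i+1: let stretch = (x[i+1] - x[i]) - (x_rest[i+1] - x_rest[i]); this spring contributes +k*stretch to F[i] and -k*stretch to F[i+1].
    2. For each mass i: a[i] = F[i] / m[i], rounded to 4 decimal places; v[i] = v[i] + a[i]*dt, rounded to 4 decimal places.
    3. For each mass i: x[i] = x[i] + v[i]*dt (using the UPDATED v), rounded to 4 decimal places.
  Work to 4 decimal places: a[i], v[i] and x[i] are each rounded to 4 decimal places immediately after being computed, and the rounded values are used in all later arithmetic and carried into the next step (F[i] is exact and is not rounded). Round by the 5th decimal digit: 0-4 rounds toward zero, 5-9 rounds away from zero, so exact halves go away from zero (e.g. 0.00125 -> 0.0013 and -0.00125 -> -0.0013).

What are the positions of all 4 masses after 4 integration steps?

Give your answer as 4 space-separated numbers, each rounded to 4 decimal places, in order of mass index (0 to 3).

Answer: 7.1651 10.1597 17.0025 24.6729

Derivation:
Step 0: x=[4.0000 14.0000 19.0000 22.0000] v=[0.0000 0.0000 0.0000 0.0000]
Step 1: x=[4.5000 13.3750 18.7500 22.3750] v=[2.0000 -2.5000 -1.0000 1.5000]
Step 2: x=[5.3594 12.3125 18.2813 23.0469] v=[3.4375 -4.2500 -1.8750 2.6875]
Step 3: x=[6.3379 11.1270 17.6622 23.8731] v=[3.9141 -4.7422 -2.4766 3.3047]
Step 4: x=[7.1651 10.1597 17.0025 24.6729] v=[3.3087 -3.8692 -2.6388 3.1993]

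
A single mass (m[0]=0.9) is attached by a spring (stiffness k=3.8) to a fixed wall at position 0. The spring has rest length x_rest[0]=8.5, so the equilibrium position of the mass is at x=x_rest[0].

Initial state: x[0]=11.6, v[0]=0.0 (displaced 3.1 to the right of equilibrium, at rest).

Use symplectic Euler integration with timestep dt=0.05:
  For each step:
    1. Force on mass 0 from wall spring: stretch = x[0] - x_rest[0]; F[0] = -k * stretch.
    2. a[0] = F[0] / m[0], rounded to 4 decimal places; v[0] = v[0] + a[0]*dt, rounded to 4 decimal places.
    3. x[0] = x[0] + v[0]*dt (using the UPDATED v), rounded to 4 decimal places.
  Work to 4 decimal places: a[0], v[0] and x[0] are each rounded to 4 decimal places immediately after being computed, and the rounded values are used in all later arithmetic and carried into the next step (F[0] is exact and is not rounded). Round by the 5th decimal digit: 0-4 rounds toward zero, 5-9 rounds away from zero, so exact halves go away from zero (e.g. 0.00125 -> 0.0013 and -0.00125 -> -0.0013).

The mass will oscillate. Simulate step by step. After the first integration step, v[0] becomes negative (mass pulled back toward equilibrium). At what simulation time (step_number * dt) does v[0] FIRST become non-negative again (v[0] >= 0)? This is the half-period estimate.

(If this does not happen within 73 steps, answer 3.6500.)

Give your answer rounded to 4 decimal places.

Step 0: x=[11.6000] v=[0.0000]
Step 1: x=[11.5673] v=[-0.6544]
Step 2: x=[11.5022] v=[-1.3019]
Step 3: x=[11.4054] v=[-1.9357]
Step 4: x=[11.2779] v=[-2.5491]
Step 5: x=[11.1211] v=[-3.1355]
Step 6: x=[10.9367] v=[-3.6888]
Step 7: x=[10.7265] v=[-4.2032]
Step 8: x=[10.4928] v=[-4.6732]
Step 9: x=[10.2381] v=[-5.0939]
Step 10: x=[9.9651] v=[-5.4608]
Step 11: x=[9.6766] v=[-5.7701]
Step 12: x=[9.3757] v=[-6.0185]
Step 13: x=[9.0655] v=[-6.2034]
Step 14: x=[8.7494] v=[-6.3228]
Step 15: x=[8.4306] v=[-6.3755]
Step 16: x=[8.1126] v=[-6.3609]
Step 17: x=[7.7986] v=[-6.2791]
Step 18: x=[7.4921] v=[-6.1310]
Step 19: x=[7.1962] v=[-5.9182]
Step 20: x=[6.9141] v=[-5.6430]
Step 21: x=[6.6487] v=[-5.3082]
Step 22: x=[6.4028] v=[-4.9174]
Step 23: x=[6.1791] v=[-4.4747]
Step 24: x=[5.9799] v=[-3.9847]
Step 25: x=[5.8073] v=[-3.4527]
Step 26: x=[5.6631] v=[-2.8842]
Step 27: x=[5.5488] v=[-2.2853]
Step 28: x=[5.4657] v=[-1.6623]
Step 29: x=[5.4146] v=[-1.0217]
Step 30: x=[5.3961] v=[-0.3703]
Step 31: x=[5.4104] v=[0.2850]
First v>=0 after going negative at step 31, time=1.5500

Answer: 1.5500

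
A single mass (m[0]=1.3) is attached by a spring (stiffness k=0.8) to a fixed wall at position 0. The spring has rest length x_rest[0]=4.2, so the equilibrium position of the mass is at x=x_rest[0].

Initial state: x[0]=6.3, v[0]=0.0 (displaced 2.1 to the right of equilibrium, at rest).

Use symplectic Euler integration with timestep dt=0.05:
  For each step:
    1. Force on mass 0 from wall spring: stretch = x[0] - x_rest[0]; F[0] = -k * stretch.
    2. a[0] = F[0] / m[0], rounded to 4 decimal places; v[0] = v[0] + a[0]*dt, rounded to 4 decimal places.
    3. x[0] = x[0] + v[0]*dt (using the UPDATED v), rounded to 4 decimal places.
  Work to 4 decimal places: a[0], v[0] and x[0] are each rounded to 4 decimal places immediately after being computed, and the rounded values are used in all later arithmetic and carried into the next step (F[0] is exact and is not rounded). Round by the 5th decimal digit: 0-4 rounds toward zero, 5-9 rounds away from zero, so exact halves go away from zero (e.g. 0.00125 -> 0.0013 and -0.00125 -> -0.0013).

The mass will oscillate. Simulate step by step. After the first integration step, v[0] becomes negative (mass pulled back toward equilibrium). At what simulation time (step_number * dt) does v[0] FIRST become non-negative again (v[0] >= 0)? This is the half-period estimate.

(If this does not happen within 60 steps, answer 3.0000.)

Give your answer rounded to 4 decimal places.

Step 0: x=[6.3000] v=[0.0000]
Step 1: x=[6.2968] v=[-0.0646]
Step 2: x=[6.2903] v=[-0.1291]
Step 3: x=[6.2806] v=[-0.1934]
Step 4: x=[6.2677] v=[-0.2574]
Step 5: x=[6.2517] v=[-0.3210]
Step 6: x=[6.2325] v=[-0.3841]
Step 7: x=[6.2102] v=[-0.4466]
Step 8: x=[6.1848] v=[-0.5085]
Step 9: x=[6.1563] v=[-0.5696]
Step 10: x=[6.1248] v=[-0.6298]
Step 11: x=[6.0904] v=[-0.6890]
Step 12: x=[6.0530] v=[-0.7472]
Step 13: x=[6.0128] v=[-0.8042]
Step 14: x=[5.9698] v=[-0.8600]
Step 15: x=[5.9241] v=[-0.9145]
Step 16: x=[5.8757] v=[-0.9676]
Step 17: x=[5.8247] v=[-1.0192]
Step 18: x=[5.7712] v=[-1.0692]
Step 19: x=[5.7153] v=[-1.1175]
Step 20: x=[5.6571] v=[-1.1641]
Step 21: x=[5.5967] v=[-1.2089]
Step 22: x=[5.5341] v=[-1.2519]
Step 23: x=[5.4695] v=[-1.2930]
Step 24: x=[5.4029] v=[-1.3321]
Step 25: x=[5.3344] v=[-1.3691]
Step 26: x=[5.2642] v=[-1.4040]
Step 27: x=[5.1924] v=[-1.4367]
Step 28: x=[5.1190] v=[-1.4672]
Step 29: x=[5.0442] v=[-1.4955]
Step 30: x=[4.9681] v=[-1.5215]
Step 31: x=[4.8908] v=[-1.5451]
Step 32: x=[4.8125] v=[-1.5664]
Step 33: x=[4.7332] v=[-1.5852]
Step 34: x=[4.6531] v=[-1.6016]
Step 35: x=[4.5723] v=[-1.6155]
Step 36: x=[4.4910] v=[-1.6270]
Step 37: x=[4.4092] v=[-1.6360]
Step 38: x=[4.3271] v=[-1.6424]
Step 39: x=[4.2448] v=[-1.6463]
Step 40: x=[4.1624] v=[-1.6477]
Step 41: x=[4.0801] v=[-1.6465]
Step 42: x=[3.9980] v=[-1.6428]
Step 43: x=[3.9162] v=[-1.6366]
Step 44: x=[3.8348] v=[-1.6279]
Step 45: x=[3.7540] v=[-1.6167]
Step 46: x=[3.6739] v=[-1.6030]
Step 47: x=[3.5946] v=[-1.5868]
Step 48: x=[3.5162] v=[-1.5682]
Step 49: x=[3.4388] v=[-1.5472]
Step 50: x=[3.3626] v=[-1.5238]
Step 51: x=[3.2877] v=[-1.4980]
Step 52: x=[3.2142] v=[-1.4699]
Step 53: x=[3.1422] v=[-1.4396]
Step 54: x=[3.0718] v=[-1.4071]
Step 55: x=[3.0032] v=[-1.3724]
Step 56: x=[2.9364] v=[-1.3356]
Step 57: x=[2.8716] v=[-1.2967]
Step 58: x=[2.8088] v=[-1.2558]
Step 59: x=[2.7482] v=[-1.2130]
Step 60: x=[2.6898] v=[-1.1683]
v[0] did not become non-negative within 60 steps; using fallback time=3.0000

Answer: 3.0000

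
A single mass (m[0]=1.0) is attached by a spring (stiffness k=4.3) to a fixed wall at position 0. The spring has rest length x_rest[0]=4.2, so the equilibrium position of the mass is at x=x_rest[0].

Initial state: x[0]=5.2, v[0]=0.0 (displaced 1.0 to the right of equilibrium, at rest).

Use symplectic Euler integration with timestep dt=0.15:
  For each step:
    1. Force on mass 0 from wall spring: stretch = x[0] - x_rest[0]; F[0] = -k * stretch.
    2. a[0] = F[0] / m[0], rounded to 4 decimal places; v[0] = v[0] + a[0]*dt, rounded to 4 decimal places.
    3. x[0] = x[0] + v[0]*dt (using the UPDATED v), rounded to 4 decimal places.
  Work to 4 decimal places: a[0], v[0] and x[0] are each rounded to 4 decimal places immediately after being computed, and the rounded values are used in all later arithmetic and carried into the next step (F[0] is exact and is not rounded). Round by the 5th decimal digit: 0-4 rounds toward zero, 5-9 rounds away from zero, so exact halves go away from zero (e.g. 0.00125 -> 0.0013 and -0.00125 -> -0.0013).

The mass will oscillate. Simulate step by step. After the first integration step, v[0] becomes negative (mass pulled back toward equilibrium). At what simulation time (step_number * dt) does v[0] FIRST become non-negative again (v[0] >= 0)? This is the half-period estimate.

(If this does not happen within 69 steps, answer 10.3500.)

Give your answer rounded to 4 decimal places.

Answer: 1.6500

Derivation:
Step 0: x=[5.2000] v=[0.0000]
Step 1: x=[5.1033] v=[-0.6450]
Step 2: x=[4.9192] v=[-1.2276]
Step 3: x=[4.6655] v=[-1.6915]
Step 4: x=[4.3667] v=[-1.9918]
Step 5: x=[4.0518] v=[-2.0993]
Step 6: x=[3.7512] v=[-2.0037]
Step 7: x=[3.4941] v=[-1.7142]
Step 8: x=[3.3053] v=[-1.2589]
Step 9: x=[3.2030] v=[-0.6818]
Step 10: x=[3.1972] v=[-0.0387]
Step 11: x=[3.2884] v=[0.6081]
First v>=0 after going negative at step 11, time=1.6500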